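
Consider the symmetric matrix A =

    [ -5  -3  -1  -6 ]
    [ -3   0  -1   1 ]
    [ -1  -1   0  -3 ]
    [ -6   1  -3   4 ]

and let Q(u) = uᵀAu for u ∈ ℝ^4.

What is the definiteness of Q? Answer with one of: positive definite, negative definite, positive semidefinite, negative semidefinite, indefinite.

indefinite

An LDLᵀ factorisation of A has diagonal entries -5, 9/5, 1/9, -6.
That gives 2 positive, 2 negative pivots.
Hence Q is indefinite.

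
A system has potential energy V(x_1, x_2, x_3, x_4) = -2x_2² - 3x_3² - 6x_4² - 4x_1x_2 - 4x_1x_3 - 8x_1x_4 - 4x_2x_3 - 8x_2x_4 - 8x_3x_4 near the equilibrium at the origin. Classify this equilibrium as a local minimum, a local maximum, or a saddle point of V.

The Hessian at the origin is H = [[0, -4, -4, -8], [-4, -4, -4, -8], [-4, -4, -6, -8], [-8, -8, -8, -12]].
H is indefinite, so the origin is a saddle point.

saddle point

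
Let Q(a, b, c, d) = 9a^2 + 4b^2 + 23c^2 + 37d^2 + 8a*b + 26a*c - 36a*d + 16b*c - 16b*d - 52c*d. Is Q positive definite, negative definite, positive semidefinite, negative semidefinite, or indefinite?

positive definite

The symmetric matrix of Q is A = [[9, 4, 13, -18], [4, 4, 8, -8], [13, 8, 23, -26], [-18, -8, -26, 37]].
Leading principal minors: Δ_1 = 9, Δ_2 = 20, Δ_3 = 40, Δ_4 = 40.
All leading principal minors are positive, so by Sylvester's criterion Q is positive definite.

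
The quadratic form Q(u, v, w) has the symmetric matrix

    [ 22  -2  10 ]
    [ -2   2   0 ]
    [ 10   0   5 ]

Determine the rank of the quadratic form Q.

2

Applying the same elementary operations to the rows and columns of A produces a congruent diagonal matrix with entries 22, 20/11, 0.
So there are 2 positive, 1 zero pivots.
The rank is the number of nonzero pivots: 2.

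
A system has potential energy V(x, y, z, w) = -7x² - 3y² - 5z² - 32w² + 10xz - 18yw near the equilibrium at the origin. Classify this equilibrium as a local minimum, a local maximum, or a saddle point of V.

The Hessian at the origin is H = [[-14, 0, 10, 0], [0, -6, 0, -18], [10, 0, -10, 0], [0, -18, 0, -64]].
Row-reducing H symmetrically gives the diagonal entries -14, -6, -20/7, -10.
So there are 4 negative pivots.
H is negative definite, so the origin is a strict local maximum.

local maximum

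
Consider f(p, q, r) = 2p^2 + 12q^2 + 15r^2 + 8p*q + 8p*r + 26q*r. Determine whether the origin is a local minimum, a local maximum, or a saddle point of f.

The Hessian at the origin is H = [[4, 8, 8], [8, 24, 26], [8, 26, 30]].
Applying the same elementary operations to the rows and columns of H produces a congruent diagonal matrix with entries 4, 8, 3/2.
Counting signs: 3 positive.
H is positive definite, so the origin is a strict local minimum.

local minimum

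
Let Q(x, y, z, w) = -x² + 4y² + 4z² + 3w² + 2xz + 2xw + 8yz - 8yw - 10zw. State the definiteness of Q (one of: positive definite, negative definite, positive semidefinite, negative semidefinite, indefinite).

The associated matrix is A = [[-1, 0, 1, 1], [0, 4, 4, -4], [1, 4, 4, -5], [1, -4, -5, 3]].
Symmetric row and column elimination reduces A to a congruent diagonal form with pivots -1, 4, 1, 0.
That gives 2 positive, 1 negative, 1 zero pivots.
Hence Q is indefinite.

indefinite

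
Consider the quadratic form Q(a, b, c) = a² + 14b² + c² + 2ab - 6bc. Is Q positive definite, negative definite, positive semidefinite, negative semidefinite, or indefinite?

positive definite

The symmetric matrix is A = [[1, 1, 0], [1, 14, -3], [0, -3, 1]].
Symmetric row and column elimination reduces A to a congruent diagonal form with pivots 1, 13, 4/13.
Counting signs: 3 positive.
Hence Q is positive definite.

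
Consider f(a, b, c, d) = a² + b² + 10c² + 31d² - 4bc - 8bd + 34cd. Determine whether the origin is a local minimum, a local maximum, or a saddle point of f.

The Hessian at the origin is H = [[2, 0, 0, 0], [0, 2, -4, -8], [0, -4, 20, 34], [0, -8, 34, 62]].
Symmetric row and column elimination reduces H to a congruent diagonal form with pivots 2, 2, 12, 3.
So there are 4 positive pivots.
H is positive definite, so the origin is a strict local minimum.

local minimum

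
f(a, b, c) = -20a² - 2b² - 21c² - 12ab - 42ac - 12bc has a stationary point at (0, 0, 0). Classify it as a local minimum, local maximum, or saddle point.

saddle point

The Hessian at the origin is H = [[-40, -12, -42], [-12, -4, -12], [-42, -12, -42]].
Congruent diagonalization of H (simultaneous row and column reduction) yields pivots -40, -2/5, 3.
That gives 1 positive, 2 negative pivots.
H is indefinite, so the origin is a saddle point.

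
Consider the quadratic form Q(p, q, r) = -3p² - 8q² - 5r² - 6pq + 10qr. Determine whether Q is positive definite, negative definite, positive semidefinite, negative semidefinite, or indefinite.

Write A = [[-3, -3, 0], [-3, -8, 5], [0, 5, -5]].
Row-reducing A symmetrically gives the diagonal entries -3, -5, 0.
Counting signs: 2 negative, 1 zero.
Hence Q is negative semidefinite.

negative semidefinite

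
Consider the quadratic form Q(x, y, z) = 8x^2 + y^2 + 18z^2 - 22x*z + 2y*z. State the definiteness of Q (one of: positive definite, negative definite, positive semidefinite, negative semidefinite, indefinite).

The symmetric matrix is A = [[8, 0, -11], [0, 1, 1], [-11, 1, 18]].
Applying the same elementary operations to the rows and columns of A produces a congruent diagonal matrix with entries 8, 1, 15/8.
Counting signs: 3 positive.
Hence Q is positive definite.

positive definite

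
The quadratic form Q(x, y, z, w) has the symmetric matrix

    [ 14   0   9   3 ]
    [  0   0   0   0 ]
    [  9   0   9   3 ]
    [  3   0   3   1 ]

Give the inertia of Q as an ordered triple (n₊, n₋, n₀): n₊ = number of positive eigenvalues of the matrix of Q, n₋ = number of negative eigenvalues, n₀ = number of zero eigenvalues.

(2, 0, 2)

Congruent diagonalization of A (simultaneous row and column reduction) yields pivots 14, 0, 45/14, 0.
Counting signs: 2 positive, 2 zero.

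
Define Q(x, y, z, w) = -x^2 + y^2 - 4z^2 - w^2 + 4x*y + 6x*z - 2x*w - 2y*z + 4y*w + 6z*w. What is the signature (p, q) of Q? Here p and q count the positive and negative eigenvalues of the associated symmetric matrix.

Write A = [[-1, 2, 3, -1], [2, 1, -1, 2], [3, -1, -4, 3], [-1, 2, 3, -1]].
Applying the same elementary operations to the rows and columns of A produces a congruent diagonal matrix with entries -1, 5, 0, 0.
So there are 1 positive, 1 negative, 2 zero pivots.

(1, 1)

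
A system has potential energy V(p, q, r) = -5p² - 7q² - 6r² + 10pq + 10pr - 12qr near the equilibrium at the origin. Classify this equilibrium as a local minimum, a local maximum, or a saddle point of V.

local maximum

The Hessian at the origin is H = [[-10, 10, 10], [10, -14, -12], [10, -12, -12]].
Symmetric row and column elimination reduces H to a congruent diagonal form with pivots -10, -4, -1.
So there are 3 negative pivots.
H is negative definite, so the origin is a strict local maximum.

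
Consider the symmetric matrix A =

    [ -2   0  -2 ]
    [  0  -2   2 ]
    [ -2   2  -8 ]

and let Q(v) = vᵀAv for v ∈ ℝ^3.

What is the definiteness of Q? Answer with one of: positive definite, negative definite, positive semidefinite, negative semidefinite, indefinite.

Applying the same elementary operations to the rows and columns of A produces a congruent diagonal matrix with entries -2, -2, -4.
So there are 3 negative pivots.
Hence Q is negative definite.

negative definite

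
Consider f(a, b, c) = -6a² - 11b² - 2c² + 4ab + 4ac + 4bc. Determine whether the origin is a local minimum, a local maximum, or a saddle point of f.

The Hessian at the origin is H = [[-12, 4, 4], [4, -22, 4], [4, 4, -4]].
Applying the same elementary operations to the rows and columns of H produces a congruent diagonal matrix with entries -12, -62/3, -40/31.
So there are 3 negative pivots.
H is negative definite, so the origin is a strict local maximum.

local maximum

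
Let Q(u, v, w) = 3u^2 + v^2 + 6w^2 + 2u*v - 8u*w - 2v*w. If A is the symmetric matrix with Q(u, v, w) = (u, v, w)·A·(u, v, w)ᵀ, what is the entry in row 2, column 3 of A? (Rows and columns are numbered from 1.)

The coefficient of v·w in Q is -2. For a symmetric A this equals A[2,3] + A[3,2] = 2·A[2,3].
So A[2,3] = -2/2 = -1.

-1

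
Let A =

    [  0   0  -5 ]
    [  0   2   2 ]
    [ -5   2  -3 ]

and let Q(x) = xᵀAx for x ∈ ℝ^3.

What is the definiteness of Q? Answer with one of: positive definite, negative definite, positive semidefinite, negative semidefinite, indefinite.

indefinite

A is congruent to a diagonal matrix with 2 positive, 1 negative and 0 zero entries, so Q is indefinite.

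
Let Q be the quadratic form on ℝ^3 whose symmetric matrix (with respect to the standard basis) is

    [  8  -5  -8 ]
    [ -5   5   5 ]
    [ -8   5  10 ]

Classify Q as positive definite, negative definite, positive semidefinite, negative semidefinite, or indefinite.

Row-reducing A symmetrically gives the diagonal entries 8, 15/8, 2.
Counting signs: 3 positive.
Hence Q is positive definite.

positive definite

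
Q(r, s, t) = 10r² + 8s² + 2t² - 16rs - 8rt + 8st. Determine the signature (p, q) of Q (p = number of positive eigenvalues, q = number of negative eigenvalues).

(2, 0)

The associated matrix is A = [[10, -8, -4], [-8, 8, 4], [-4, 4, 2]].
Congruent diagonalization of A (simultaneous row and column reduction) yields pivots 10, 8/5, 0.
So there are 2 positive, 1 zero pivots.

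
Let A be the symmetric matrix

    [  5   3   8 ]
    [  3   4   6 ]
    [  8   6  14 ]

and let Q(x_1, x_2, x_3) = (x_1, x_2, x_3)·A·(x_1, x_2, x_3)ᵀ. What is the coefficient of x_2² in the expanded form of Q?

The coefficient of x_2² is the diagonal entry A[2,2] = 4.

4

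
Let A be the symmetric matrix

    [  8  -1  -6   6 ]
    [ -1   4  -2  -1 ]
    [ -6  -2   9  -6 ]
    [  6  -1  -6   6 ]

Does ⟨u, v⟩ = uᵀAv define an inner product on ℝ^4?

yes

Symmetric row and column elimination reduces A to a congruent diagonal form with pivots 8, 31/8, 79/31, 30/79.
So there are 4 positive pivots.
Hence Q is positive definite.
⟨·,·⟩ is an inner product exactly when A is positive definite.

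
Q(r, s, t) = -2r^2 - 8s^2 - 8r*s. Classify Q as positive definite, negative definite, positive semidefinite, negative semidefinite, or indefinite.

negative semidefinite

The associated matrix is A = [[-2, -4, 0], [-4, -8, 0], [0, 0, 0]].
Congruent diagonalization of A (simultaneous row and column reduction) yields pivots -2, 0, 0.
Counting signs: 1 negative, 2 zero.
Hence Q is negative semidefinite.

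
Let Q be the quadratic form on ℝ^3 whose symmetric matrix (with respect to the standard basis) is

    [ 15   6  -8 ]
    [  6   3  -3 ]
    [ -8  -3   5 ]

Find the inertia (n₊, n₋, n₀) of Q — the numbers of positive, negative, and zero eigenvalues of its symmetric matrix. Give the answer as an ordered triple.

(3, 0, 0)

Congruent diagonalization of A (simultaneous row and column reduction) yields pivots 15, 3/5, 2/3.
That gives 3 positive pivots.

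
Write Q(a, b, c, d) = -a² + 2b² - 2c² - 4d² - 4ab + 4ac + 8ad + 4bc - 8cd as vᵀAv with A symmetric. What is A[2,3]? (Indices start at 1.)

2

The coefficient of b·c in Q is 4. For a symmetric A this equals A[2,3] + A[3,2] = 2·A[2,3].
So A[2,3] = 4/2 = 2.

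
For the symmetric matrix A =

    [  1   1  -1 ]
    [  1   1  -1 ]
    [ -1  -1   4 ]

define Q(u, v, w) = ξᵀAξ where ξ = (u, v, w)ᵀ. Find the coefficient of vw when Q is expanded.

The coefficient of vw is A[2,3] + A[3,2] = 2·(-1) = -2.

-2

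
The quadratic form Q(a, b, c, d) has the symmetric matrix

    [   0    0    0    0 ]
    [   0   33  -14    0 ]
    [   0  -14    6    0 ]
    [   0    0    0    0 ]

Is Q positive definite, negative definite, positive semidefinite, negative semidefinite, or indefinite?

Congruent diagonalization of A (simultaneous row and column reduction) yields pivots 0, 33, 2/33, 0.
That gives 2 positive, 2 zero pivots.
Hence Q is positive semidefinite.

positive semidefinite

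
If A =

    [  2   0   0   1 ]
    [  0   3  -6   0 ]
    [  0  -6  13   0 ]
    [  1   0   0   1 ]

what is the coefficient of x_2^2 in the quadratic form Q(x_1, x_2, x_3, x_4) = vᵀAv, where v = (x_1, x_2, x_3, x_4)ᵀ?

The coefficient of x_2^2 is the diagonal entry A[2,2] = 3.

3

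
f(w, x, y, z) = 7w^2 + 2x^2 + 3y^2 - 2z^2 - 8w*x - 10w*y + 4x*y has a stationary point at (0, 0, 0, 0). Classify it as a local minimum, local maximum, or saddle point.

The Hessian at the origin is H = [[14, -8, -10, 0], [-8, 4, 4, 0], [-10, 4, 6, 0], [0, 0, 0, -4]].
Row-reducing H symmetrically gives the diagonal entries 14, -4/7, 4, -4.
Counting signs: 2 positive, 2 negative.
H is indefinite, so the origin is a saddle point.

saddle point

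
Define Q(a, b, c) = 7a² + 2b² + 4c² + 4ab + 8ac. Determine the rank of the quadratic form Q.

The symmetric matrix is A = [[7, 2, 4], [2, 2, 0], [4, 0, 4]].
Row-reducing A symmetrically gives the diagonal entries 7, 10/7, 4/5.
So there are 3 positive pivots.
The rank is the number of nonzero pivots: 3.

3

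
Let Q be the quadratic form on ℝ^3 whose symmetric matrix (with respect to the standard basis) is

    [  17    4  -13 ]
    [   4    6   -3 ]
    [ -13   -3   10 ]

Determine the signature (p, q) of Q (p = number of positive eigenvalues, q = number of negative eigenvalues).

(3, 0)

An LDLᵀ factorisation of A has diagonal entries 17, 86/17, 5/86.
So there are 3 positive pivots.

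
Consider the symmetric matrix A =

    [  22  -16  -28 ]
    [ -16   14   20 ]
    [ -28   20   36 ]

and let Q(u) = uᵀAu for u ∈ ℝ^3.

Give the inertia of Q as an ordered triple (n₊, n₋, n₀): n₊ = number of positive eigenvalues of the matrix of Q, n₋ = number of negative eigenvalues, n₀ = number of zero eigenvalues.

Congruent diagonalization of A (simultaneous row and column reduction) yields pivots 22, 26/11, 4/13.
So there are 3 positive pivots.

(3, 0, 0)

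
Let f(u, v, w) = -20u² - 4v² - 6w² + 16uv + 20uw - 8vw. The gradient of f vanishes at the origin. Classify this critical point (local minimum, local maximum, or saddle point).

local maximum

The Hessian at the origin is H = [[-40, 16, 20], [16, -8, -8], [20, -8, -12]].
Applying the same elementary operations to the rows and columns of H produces a congruent diagonal matrix with entries -40, -8/5, -2.
That gives 3 negative pivots.
H is negative definite, so the origin is a strict local maximum.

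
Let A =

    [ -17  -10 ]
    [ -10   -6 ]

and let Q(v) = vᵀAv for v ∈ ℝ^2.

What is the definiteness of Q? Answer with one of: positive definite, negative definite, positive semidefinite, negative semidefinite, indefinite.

Leading principal minors: Δ_1 = -17, Δ_2 = 2.
The signs alternate starting with Δ_1 < 0, so by Sylvester's criterion Q is negative definite.

negative definite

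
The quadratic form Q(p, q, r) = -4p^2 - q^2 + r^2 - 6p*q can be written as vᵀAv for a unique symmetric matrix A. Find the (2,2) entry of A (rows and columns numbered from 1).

The coefficient of q^2 in Q is -1, and that is exactly A[2,2].

-1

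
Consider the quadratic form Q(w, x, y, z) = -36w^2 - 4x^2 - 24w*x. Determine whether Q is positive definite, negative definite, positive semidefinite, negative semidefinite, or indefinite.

The symmetric matrix is A = [[-36, -12, 0, 0], [-12, -4, 0, 0], [0, 0, 0, 0], [0, 0, 0, 0]].
Congruent diagonalization of A (simultaneous row and column reduction) yields pivots -36, 0, 0, 0.
So there are 1 negative, 3 zero pivots.
Hence Q is negative semidefinite.

negative semidefinite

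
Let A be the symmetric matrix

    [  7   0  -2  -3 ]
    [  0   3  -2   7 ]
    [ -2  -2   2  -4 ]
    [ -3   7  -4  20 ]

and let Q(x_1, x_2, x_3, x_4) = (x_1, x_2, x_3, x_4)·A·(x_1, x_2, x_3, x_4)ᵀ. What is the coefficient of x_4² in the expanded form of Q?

The coefficient of x_4² is the diagonal entry A[4,4] = 20.

20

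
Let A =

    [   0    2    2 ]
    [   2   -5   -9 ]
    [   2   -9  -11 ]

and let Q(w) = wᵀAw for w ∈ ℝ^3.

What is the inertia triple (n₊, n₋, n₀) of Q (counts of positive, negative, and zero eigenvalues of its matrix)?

By Sylvester's law of inertia any congruent diagonalization of A has 2 positive, 1 negative and 0 zero entries.

(2, 1, 0)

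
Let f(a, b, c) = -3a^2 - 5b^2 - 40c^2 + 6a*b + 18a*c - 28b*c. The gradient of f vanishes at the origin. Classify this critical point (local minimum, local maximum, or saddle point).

local maximum

The Hessian at the origin is H = [[-6, 6, 18], [6, -10, -28], [18, -28, -80]].
An LDLᵀ factorisation of H has diagonal entries -6, -4, -1.
Counting signs: 3 negative.
H is negative definite, so the origin is a strict local maximum.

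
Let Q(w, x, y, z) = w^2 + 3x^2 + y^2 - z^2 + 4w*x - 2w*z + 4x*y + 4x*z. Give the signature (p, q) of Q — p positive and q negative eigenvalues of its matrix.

(3, 1)

Write A = [[1, 2, 0, -1], [2, 3, 2, 2], [0, 2, 1, 0], [-1, 2, 0, -1]].
Symmetric row and column elimination reduces A to a congruent diagonal form with pivots 1, -1, 5, 6/5.
So there are 3 positive, 1 negative pivots.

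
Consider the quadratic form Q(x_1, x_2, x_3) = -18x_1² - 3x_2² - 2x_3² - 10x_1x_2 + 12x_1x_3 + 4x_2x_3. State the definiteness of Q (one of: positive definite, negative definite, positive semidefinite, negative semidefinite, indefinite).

The symmetric matrix is A = [[-18, -5, 6], [-5, -3, 2], [6, 2, -2]].
Row-reducing A symmetrically gives the diagonal entries -18, -29/18, 2/29.
That gives 1 positive, 2 negative pivots.
Hence Q is indefinite.

indefinite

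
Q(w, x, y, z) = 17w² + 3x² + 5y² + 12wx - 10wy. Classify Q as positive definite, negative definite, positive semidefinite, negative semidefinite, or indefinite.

Write A = [[17, 6, -5, 0], [6, 3, 0, 0], [-5, 0, 5, 0], [0, 0, 0, 0]].
Congruent diagonalization of A (simultaneous row and column reduction) yields pivots 17, 15/17, 0, 0.
That gives 2 positive, 2 zero pivots.
Hence Q is positive semidefinite.

positive semidefinite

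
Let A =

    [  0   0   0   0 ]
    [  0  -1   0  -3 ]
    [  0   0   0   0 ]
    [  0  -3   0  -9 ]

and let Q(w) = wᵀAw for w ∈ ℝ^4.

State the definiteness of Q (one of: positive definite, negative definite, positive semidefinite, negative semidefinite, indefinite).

Congruent diagonalization of A (simultaneous row and column reduction) yields pivots 0, -1, 0, 0.
So there are 1 negative, 3 zero pivots.
Hence Q is negative semidefinite.

negative semidefinite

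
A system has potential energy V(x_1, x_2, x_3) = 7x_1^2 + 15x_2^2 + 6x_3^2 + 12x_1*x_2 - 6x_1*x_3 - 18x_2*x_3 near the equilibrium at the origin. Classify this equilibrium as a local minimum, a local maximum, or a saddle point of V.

The Hessian at the origin is H = [[14, 12, -6], [12, 30, -18], [-6, -18, 12]].
Congruent diagonalization of H (simultaneous row and column reduction) yields pivots 14, 138/7, 24/23.
So there are 3 positive pivots.
H is positive definite, so the origin is a strict local minimum.

local minimum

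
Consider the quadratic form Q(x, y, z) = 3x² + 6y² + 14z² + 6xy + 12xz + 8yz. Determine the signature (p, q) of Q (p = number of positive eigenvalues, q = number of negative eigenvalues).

(3, 0)

The associated matrix is A = [[3, 3, 6], [3, 6, 4], [6, 4, 14]].
Symmetric row and column elimination reduces A to a congruent diagonal form with pivots 3, 3, 2/3.
Counting signs: 3 positive.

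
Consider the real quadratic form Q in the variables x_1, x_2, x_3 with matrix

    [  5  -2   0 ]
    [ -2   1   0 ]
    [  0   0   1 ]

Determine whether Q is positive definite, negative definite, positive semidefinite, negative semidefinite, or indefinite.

Leading principal minors: Δ_1 = 5, Δ_2 = 1, Δ_3 = 1.
All leading principal minors are positive, so by Sylvester's criterion Q is positive definite.

positive definite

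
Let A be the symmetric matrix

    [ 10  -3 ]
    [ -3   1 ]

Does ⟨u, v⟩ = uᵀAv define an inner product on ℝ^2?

yes

Applying the same elementary operations to the rows and columns of A produces a congruent diagonal matrix with entries 10, 1/10.
Counting signs: 2 positive.
Hence Q is positive definite.
⟨·,·⟩ is an inner product exactly when A is positive definite.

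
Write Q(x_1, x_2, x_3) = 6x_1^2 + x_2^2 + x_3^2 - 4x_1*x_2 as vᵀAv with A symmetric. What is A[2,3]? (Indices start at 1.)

The coefficient of x_2·x_3 in Q is 0. For a symmetric A this equals A[2,3] + A[3,2] = 2·A[2,3].
So A[2,3] = 0/2 = 0.

0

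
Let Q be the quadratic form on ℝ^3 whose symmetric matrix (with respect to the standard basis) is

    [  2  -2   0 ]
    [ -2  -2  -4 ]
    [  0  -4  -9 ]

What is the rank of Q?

Symmetric row and column elimination reduces A to a congruent diagonal form with pivots 2, -4, -5.
So there are 1 positive, 2 negative pivots.
The rank is the number of nonzero pivots: 3.

3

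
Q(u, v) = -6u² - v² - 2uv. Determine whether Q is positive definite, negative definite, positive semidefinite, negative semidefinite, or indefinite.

Write A = [[-6, -1], [-1, -1]].
Symmetric row and column elimination reduces A to a congruent diagonal form with pivots -6, -5/6.
That gives 2 negative pivots.
Hence Q is negative definite.

negative definite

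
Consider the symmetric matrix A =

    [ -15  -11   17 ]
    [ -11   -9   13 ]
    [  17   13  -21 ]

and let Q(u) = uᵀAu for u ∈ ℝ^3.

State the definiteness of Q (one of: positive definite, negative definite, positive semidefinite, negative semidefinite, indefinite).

negative definite

An LDLᵀ factorisation of A has diagonal entries -15, -14/15, -10/7.
That gives 3 negative pivots.
Hence Q is negative definite.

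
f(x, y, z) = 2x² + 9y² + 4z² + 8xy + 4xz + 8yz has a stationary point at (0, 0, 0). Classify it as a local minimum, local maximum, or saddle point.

local minimum

The Hessian at the origin is H = [[4, 8, 4], [8, 18, 8], [4, 8, 8]].
Row-reducing H symmetrically gives the diagonal entries 4, 2, 4.
That gives 3 positive pivots.
H is positive definite, so the origin is a strict local minimum.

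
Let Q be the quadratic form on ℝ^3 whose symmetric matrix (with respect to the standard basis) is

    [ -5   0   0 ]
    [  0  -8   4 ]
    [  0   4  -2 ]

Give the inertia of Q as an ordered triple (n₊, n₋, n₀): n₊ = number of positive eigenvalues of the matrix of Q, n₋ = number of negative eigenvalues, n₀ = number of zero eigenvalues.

Symmetric row and column elimination reduces A to a congruent diagonal form with pivots -5, -8, 0.
So there are 2 negative, 1 zero pivots.

(0, 2, 1)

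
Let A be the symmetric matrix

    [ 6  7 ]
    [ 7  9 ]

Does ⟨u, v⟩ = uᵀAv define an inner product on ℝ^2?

Symmetric row and column elimination reduces A to a congruent diagonal form with pivots 6, 5/6.
Counting signs: 2 positive.
Hence Q is positive definite.
⟨·,·⟩ is an inner product exactly when A is positive definite.

yes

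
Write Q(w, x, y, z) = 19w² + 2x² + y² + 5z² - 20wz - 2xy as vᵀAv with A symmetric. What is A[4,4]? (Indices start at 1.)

5

The coefficient of z² in Q is 5, and that is exactly A[4,4].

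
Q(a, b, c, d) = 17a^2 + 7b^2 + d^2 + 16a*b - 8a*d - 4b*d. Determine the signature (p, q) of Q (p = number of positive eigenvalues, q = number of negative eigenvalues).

(3, 0)

Write A = [[17, 8, 0, -4], [8, 7, 0, -2], [0, 0, 0, 0], [-4, -2, 0, 1]].
Row-reducing A symmetrically gives the diagonal entries 17, 55/17, 0, 3/55.
So there are 3 positive, 1 zero pivots.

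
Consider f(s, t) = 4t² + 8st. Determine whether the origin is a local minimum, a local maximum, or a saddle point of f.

saddle point

The Hessian at the origin is H = [[0, 8], [8, 8]].
det H = 0·8 − (8)² = -64 < 0, so H is indefinite.
Therefore the origin is a saddle point.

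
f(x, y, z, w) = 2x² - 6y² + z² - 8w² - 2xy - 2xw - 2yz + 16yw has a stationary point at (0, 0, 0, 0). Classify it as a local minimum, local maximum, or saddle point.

The Hessian at the origin is H = [[4, -2, 0, -2], [-2, -12, -2, 16], [0, -2, 2, 0], [-2, 16, 0, -16]].
An LDLᵀ factorisation of H has diagonal entries 4, -13, 30/13, -2.
Counting signs: 2 positive, 2 negative.
H is indefinite, so the origin is a saddle point.

saddle point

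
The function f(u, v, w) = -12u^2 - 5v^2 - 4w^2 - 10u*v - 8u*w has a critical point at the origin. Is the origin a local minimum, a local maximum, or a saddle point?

The Hessian at the origin is H = [[-24, -10, -8], [-10, -10, 0], [-8, 0, -8]].
Row-reducing H symmetrically gives the diagonal entries -24, -35/6, -24/7.
So there are 3 negative pivots.
H is negative definite, so the origin is a strict local maximum.

local maximum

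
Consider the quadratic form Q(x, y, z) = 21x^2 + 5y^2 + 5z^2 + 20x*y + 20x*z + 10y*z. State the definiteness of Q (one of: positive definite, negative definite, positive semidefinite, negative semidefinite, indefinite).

positive semidefinite

The associated matrix is A = [[21, 10, 10], [10, 5, 5], [10, 5, 5]].
Symmetric row and column elimination reduces A to a congruent diagonal form with pivots 21, 5/21, 0.
Counting signs: 2 positive, 1 zero.
Hence Q is positive semidefinite.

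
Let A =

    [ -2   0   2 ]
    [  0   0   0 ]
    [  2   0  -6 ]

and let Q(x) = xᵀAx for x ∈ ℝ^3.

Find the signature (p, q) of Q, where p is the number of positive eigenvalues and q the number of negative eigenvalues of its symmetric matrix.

(0, 2)

Row-reducing A symmetrically gives the diagonal entries -2, 0, -4.
Counting signs: 2 negative, 1 zero.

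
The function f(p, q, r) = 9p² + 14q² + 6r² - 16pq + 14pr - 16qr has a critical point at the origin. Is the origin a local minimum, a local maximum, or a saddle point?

local minimum

The Hessian at the origin is H = [[18, -16, 14], [-16, 28, -16], [14, -16, 12]].
Symmetric row and column elimination reduces H to a congruent diagonal form with pivots 18, 124/9, 6/31.
So there are 3 positive pivots.
H is positive definite, so the origin is a strict local minimum.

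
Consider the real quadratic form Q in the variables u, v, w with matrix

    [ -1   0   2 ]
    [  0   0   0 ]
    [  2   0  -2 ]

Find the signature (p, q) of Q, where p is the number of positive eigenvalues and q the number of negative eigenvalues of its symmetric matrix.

(1, 1)

Applying the same elementary operations to the rows and columns of A produces a congruent diagonal matrix with entries -1, 0, 2.
So there are 1 positive, 1 negative, 1 zero pivots.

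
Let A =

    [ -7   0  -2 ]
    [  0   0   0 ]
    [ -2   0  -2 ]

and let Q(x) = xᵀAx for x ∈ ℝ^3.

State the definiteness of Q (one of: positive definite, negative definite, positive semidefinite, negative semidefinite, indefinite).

Symmetric row and column elimination reduces A to a congruent diagonal form with pivots -7, 0, -10/7.
So there are 2 negative, 1 zero pivots.
Hence Q is negative semidefinite.

negative semidefinite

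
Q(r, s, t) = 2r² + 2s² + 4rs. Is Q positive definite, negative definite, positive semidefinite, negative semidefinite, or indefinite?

positive semidefinite

The symmetric matrix is A = [[2, 2, 0], [2, 2, 0], [0, 0, 0]].
Congruent diagonalization of A (simultaneous row and column reduction) yields pivots 2, 0, 0.
That gives 1 positive, 2 zero pivots.
Hence Q is positive semidefinite.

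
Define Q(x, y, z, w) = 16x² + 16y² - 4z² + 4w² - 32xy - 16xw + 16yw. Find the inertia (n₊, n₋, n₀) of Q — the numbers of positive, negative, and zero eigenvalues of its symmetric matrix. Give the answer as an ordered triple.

The symmetric matrix is A = [[16, -16, 0, -8], [-16, 16, 0, 8], [0, 0, -4, 0], [-8, 8, 0, 4]].
Congruent diagonalization of A (simultaneous row and column reduction) yields pivots 16, 0, -4, 0.
So there are 1 positive, 1 negative, 2 zero pivots.

(1, 1, 2)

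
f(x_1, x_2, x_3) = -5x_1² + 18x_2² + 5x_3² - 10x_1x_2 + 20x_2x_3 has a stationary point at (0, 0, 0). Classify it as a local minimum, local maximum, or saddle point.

saddle point

The Hessian at the origin is H = [[-10, -10, 0], [-10, 36, 20], [0, 20, 10]].
Symmetric row and column elimination reduces H to a congruent diagonal form with pivots -10, 46, 30/23.
So there are 2 positive, 1 negative pivots.
H is indefinite, so the origin is a saddle point.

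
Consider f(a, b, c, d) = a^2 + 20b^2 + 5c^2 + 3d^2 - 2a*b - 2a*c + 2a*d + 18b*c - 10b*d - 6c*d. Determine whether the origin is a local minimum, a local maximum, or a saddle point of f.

The Hessian at the origin is H = [[2, -2, -2, 2], [-2, 40, 18, -10], [-2, 18, 10, -6], [2, -10, -6, 6]].
Congruent diagonalization of H (simultaneous row and column reduction) yields pivots 2, 38, 24/19, 2.
Counting signs: 4 positive.
H is positive definite, so the origin is a strict local minimum.

local minimum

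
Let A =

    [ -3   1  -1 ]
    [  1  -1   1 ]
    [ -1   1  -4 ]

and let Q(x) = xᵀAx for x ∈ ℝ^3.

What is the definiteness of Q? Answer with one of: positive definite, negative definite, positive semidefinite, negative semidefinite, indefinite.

negative definite

Leading principal minors: Δ_1 = -3, Δ_2 = 2, Δ_3 = -6.
The signs alternate starting with Δ_1 < 0, so by Sylvester's criterion Q is negative definite.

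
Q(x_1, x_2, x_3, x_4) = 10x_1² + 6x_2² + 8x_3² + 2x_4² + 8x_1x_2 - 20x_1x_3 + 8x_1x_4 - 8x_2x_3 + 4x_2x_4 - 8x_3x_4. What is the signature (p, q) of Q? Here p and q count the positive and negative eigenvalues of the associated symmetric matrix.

The symmetric matrix is A = [[10, 4, -10, 4], [4, 6, -4, 2], [-10, -4, 8, -4], [4, 2, -4, 2]].
Symmetric row and column elimination reduces A to a congruent diagonal form with pivots 10, 22/5, -2, 4/11.
So there are 3 positive, 1 negative pivots.

(3, 1)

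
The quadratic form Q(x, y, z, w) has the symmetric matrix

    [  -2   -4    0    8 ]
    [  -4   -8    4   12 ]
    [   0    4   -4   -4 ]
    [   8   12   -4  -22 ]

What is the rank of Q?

4

Row reduction of A gives 4 nonzero rows, so rank A = 4.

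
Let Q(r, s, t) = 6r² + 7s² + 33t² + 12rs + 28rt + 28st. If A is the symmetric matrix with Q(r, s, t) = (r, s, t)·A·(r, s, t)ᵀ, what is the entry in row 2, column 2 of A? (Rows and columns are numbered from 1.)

The coefficient of s² in Q is 7, and that is exactly A[2,2].

7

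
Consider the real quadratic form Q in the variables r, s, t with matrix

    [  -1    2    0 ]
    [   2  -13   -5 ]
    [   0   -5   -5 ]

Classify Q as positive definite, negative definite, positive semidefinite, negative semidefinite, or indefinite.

negative definite

Congruent diagonalization of A (simultaneous row and column reduction) yields pivots -1, -9, -20/9.
Counting signs: 3 negative.
Hence Q is negative definite.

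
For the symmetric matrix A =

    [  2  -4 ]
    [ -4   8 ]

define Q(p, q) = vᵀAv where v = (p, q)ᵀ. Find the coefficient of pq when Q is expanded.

-8

The coefficient of pq is A[1,2] + A[2,1] = 2·(-4) = -8.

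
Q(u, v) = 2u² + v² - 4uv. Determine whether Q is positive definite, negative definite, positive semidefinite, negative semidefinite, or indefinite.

indefinite

The symmetric matrix of Q is [[2, -2], [-2, 1]].
For the 2×2 matrix [[2, -2], [-2, 1]]: det = 2·1 − (-2)² = -2, trace = 3.
det < 0 so the eigenvalues have opposite signs; the form is indefinite.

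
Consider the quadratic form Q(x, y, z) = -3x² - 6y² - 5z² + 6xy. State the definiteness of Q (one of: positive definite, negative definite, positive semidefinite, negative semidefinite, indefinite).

The symmetric matrix of Q is A = [[-3, 3, 0], [3, -6, 0], [0, 0, -5]].
Leading principal minors: Δ_1 = -3, Δ_2 = 9, Δ_3 = -45.
The signs alternate starting with Δ_1 < 0, so by Sylvester's criterion Q is negative definite.

negative definite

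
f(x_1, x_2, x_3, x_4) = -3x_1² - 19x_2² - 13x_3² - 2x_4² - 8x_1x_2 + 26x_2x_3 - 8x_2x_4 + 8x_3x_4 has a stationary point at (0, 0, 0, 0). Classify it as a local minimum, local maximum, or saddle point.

The Hessian at the origin is H = [[-6, -8, 0, 0], [-8, -38, 26, -8], [0, 26, -26, 8], [0, -8, 8, -4]].
Symmetric row and column elimination reduces H to a congruent diagonal form with pivots -6, -82/3, -52/41, -20/13.
That gives 4 negative pivots.
H is negative definite, so the origin is a strict local maximum.

local maximum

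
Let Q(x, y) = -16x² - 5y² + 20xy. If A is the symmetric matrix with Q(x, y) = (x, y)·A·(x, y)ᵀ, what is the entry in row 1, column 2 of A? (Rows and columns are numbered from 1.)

10

The coefficient of x·y in Q is 20. For a symmetric A this equals A[1,2] + A[2,1] = 2·A[1,2].
So A[1,2] = 20/2 = 10.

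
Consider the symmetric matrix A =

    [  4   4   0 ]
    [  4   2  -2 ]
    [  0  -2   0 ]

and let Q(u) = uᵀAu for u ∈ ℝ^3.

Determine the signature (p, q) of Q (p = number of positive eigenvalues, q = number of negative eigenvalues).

(2, 1)

Symmetric row and column elimination reduces A to a congruent diagonal form with pivots 4, -2, 2.
That gives 2 positive, 1 negative pivots.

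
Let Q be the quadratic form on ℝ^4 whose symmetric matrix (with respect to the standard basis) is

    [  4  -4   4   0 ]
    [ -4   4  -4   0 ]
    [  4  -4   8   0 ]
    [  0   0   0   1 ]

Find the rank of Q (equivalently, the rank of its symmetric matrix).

3

Symmetric row and column elimination reduces A to a congruent diagonal form with pivots 4, 0, 4, 1.
That gives 3 positive, 1 zero pivots.
The rank is the number of nonzero pivots: 3.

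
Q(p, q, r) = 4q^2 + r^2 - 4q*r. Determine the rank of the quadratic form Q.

The associated matrix is A = [[0, 0, 0], [0, 4, -2], [0, -2, 1]].
Congruent diagonalization of A (simultaneous row and column reduction) yields pivots 0, 4, 0.
That gives 1 positive, 2 zero pivots.
The rank is the number of nonzero pivots: 1.

1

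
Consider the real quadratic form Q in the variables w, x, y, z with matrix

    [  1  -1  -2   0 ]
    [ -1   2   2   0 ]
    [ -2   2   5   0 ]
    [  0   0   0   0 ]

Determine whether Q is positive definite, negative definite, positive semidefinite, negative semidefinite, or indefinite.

positive semidefinite

Applying the same elementary operations to the rows and columns of A produces a congruent diagonal matrix with entries 1, 1, 1, 0.
That gives 3 positive, 1 zero pivots.
Hence Q is positive semidefinite.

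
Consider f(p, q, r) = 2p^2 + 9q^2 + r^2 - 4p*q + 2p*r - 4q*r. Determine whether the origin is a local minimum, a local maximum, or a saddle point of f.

The Hessian at the origin is H = [[4, -4, 2], [-4, 18, -4], [2, -4, 2]].
Row-reducing H symmetrically gives the diagonal entries 4, 14, 5/7.
Counting signs: 3 positive.
H is positive definite, so the origin is a strict local minimum.

local minimum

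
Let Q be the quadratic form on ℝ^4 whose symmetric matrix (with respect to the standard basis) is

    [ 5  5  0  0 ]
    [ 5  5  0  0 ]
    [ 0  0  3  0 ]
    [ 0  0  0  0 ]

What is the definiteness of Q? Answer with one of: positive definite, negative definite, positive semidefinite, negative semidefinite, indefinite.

positive semidefinite

Congruent diagonalization of A (simultaneous row and column reduction) yields pivots 5, 0, 3, 0.
That gives 2 positive, 2 zero pivots.
Hence Q is positive semidefinite.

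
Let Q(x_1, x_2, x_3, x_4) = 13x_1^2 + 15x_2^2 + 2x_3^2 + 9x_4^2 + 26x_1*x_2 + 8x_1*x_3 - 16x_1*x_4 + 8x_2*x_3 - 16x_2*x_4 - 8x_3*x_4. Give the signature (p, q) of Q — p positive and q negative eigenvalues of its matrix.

(4, 0)

The associated matrix is A = [[13, 13, 4, -8], [13, 15, 4, -8], [4, 4, 2, -4], [-8, -8, -4, 9]].
Applying the same elementary operations to the rows and columns of A produces a congruent diagonal matrix with entries 13, 2, 10/13, 1.
So there are 4 positive pivots.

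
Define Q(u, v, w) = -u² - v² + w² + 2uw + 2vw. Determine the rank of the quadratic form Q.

The associated matrix is A = [[-1, 0, 1], [0, -1, 1], [1, 1, 1]].
Congruent diagonalization of A (simultaneous row and column reduction) yields pivots -1, -1, 3.
So there are 1 positive, 2 negative pivots.
The rank is the number of nonzero pivots: 3.

3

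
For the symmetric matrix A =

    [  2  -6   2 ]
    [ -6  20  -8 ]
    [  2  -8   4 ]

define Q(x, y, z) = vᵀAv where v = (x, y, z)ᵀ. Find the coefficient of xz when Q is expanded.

The coefficient of xz is A[1,3] + A[3,1] = 2·2 = 4.

4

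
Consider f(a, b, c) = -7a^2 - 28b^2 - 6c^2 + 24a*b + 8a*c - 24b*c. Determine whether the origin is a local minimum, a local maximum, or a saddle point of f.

The Hessian at the origin is H = [[-14, 24, 8], [24, -56, -24], [8, -24, -12]].
An LDLᵀ factorisation of H has diagonal entries -14, -104/7, -4/13.
So there are 3 negative pivots.
H is negative definite, so the origin is a strict local maximum.

local maximum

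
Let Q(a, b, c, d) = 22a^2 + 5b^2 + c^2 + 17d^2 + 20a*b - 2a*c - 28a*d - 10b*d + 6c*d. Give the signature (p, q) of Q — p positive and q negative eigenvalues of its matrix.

(4, 0)

The symmetric matrix is A = [[22, 10, -1, -14], [10, 5, 0, -5], [-1, 0, 1, 3], [-14, -5, 3, 17]].
Symmetric row and column elimination reduces A to a congruent diagonal form with pivots 22, 5/11, 1/2, 2.
So there are 4 positive pivots.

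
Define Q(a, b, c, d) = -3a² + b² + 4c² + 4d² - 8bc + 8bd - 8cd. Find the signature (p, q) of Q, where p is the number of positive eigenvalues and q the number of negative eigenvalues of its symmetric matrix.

The symmetric matrix is A = [[-3, 0, 0, 0], [0, 1, -4, 4], [0, -4, 4, -4], [0, 4, -4, 4]].
Applying the same elementary operations to the rows and columns of A produces a congruent diagonal matrix with entries -3, 1, -12, 0.
So there are 1 positive, 2 negative, 1 zero pivots.

(1, 2)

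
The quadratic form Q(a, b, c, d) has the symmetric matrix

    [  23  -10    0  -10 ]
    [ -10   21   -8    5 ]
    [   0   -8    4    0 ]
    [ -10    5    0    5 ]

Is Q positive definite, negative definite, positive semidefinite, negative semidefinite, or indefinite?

positive semidefinite

Applying the same elementary operations to the rows and columns of A produces a congruent diagonal matrix with entries 23, 383/23, 60/383, 0.
So there are 3 positive, 1 zero pivots.
Hence Q is positive semidefinite.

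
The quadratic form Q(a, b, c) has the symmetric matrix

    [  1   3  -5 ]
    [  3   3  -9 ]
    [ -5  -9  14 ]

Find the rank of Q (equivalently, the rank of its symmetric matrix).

3

Symmetric row and column elimination reduces A to a congruent diagonal form with pivots 1, -6, -5.
Counting signs: 1 positive, 2 negative.
The rank is the number of nonzero pivots: 3.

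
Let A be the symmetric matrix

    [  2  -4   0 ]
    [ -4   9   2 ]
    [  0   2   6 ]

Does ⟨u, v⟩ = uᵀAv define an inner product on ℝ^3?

Leading principal minors: Δ_1 = 2, Δ_2 = 2, Δ_3 = 4.
All leading principal minors are positive, so by Sylvester's criterion Q is positive definite.
⟨·,·⟩ is an inner product exactly when A is positive definite.

yes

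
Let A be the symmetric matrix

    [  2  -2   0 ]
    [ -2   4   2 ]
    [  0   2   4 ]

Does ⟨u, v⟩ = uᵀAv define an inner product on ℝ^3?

yes

Row-reducing A symmetrically gives the diagonal entries 2, 2, 2.
So there are 3 positive pivots.
Hence Q is positive definite.
⟨·,·⟩ is an inner product exactly when A is positive definite.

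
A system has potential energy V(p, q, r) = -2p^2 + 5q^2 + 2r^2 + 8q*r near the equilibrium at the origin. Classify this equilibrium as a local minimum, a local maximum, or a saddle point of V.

saddle point

The Hessian at the origin is H = [[-4, 0, 0], [0, 10, 8], [0, 8, 4]].
Row-reducing H symmetrically gives the diagonal entries -4, 10, -12/5.
Counting signs: 1 positive, 2 negative.
H is indefinite, so the origin is a saddle point.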